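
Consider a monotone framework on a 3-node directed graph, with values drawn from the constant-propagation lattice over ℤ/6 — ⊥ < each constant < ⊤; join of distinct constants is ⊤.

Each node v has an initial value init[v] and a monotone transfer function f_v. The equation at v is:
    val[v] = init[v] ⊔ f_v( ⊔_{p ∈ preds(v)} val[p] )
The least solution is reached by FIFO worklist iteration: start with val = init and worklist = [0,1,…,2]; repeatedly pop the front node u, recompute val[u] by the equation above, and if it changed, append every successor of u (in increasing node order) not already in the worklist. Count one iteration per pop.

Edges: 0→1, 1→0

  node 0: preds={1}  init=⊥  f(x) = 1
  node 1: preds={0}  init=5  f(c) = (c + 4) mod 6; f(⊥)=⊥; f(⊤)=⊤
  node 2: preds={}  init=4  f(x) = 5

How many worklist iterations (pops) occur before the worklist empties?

Iteration log — 3 steps:
  step 1. node 0  ⊔preds=5  new=1  old=⊥  +wl: 
  step 2. node 1  ⊔preds=1  new=5  stable
  step 3. node 2  ⊔preds=⊥  new=⊤  old=4  +wl: 

Least fixpoint reached:
  node 0: 1
  node 1: 5
  node 2: ⊤

3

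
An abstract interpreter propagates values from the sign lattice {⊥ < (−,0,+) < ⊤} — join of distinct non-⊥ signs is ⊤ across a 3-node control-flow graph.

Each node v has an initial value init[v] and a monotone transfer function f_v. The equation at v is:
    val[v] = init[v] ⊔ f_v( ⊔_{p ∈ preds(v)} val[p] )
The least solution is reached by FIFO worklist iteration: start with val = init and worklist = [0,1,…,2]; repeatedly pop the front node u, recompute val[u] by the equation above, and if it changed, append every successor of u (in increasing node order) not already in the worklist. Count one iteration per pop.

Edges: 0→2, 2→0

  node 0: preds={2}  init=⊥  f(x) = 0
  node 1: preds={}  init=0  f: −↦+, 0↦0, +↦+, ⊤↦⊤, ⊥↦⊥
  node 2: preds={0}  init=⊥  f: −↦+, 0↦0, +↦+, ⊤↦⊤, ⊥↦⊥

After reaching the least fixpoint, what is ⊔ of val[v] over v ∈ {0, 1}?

Trace (4 dequeues):
  [1] u=0 | in ⊥ | out 0 | prev ⊥ | push {}
  [2] u=1 | in ⊥ | out 0 | ==
  [3] u=2 | in 0 | out 0 | prev ⊥ | push {0}
  [4] u=0 | in 0 | out 0 | ==

Converged values:
  [0] 0
  [1] 0
  [2] 0

0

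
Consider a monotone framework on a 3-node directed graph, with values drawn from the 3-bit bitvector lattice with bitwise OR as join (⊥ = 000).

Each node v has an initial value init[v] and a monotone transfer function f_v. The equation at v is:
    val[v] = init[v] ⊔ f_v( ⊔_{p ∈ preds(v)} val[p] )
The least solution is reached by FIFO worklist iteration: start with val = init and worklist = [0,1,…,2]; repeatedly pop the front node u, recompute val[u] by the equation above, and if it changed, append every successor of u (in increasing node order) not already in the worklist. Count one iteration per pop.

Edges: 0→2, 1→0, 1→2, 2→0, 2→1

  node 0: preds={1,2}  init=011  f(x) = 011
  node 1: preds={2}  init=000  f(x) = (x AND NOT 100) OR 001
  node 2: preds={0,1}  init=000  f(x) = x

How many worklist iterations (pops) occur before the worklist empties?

Worklist (7 pops):
  #1 pop 0: in=000 → 011 (no change)
  #2 pop 1: in=000 → 001 (was 000); enqueue [0]
  #3 pop 2: in=011 → 011 (was 000); enqueue [1]
  #4 pop 0: in=011 → 011 (no change)
  #5 pop 1: in=011 → 011 (was 001); enqueue [0,2]
  #6 pop 0: in=011 → 011 (no change)
  #7 pop 2: in=011 → 011 (no change)

Fixpoint:
  val[0] = 011
  val[1] = 011
  val[2] = 011

7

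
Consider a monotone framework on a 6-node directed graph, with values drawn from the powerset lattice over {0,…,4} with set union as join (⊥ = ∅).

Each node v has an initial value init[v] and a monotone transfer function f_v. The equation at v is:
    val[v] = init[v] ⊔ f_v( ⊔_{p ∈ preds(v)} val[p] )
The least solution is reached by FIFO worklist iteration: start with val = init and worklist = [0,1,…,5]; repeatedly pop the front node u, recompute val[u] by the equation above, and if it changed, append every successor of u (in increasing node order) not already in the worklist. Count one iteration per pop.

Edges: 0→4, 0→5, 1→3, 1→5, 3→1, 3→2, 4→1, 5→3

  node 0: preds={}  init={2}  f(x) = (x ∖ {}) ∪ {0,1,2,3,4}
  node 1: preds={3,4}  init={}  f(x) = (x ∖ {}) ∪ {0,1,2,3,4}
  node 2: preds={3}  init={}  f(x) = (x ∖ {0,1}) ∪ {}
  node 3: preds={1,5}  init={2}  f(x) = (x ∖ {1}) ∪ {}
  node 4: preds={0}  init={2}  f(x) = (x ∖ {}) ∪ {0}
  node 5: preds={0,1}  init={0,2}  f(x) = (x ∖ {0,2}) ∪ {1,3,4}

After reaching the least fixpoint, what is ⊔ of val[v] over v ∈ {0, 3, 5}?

{0,1,2,3,4}

Worklist (9 pops):
  #1 pop 0: in={} → {0,1,2,3,4} (was {2}); enqueue []
  #2 pop 1: in={2} → {0,1,2,3,4} (was {}); enqueue []
  #3 pop 2: in={2} → {2} (was {}); enqueue []
  #4 pop 3: in={0,1,2,3,4} → {0,2,3,4} (was {2}); enqueue [1,2]
  #5 pop 4: in={0,1,2,3,4} → {0,1,2,3,4} (was {2}); enqueue []
  #6 pop 5: in={0,1,2,3,4} → {0,1,2,3,4} (was {0,2}); enqueue [3]
  #7 pop 1: in={0,1,2,3,4} → {0,1,2,3,4} (no change)
  #8 pop 2: in={0,2,3,4} → {2,3,4} (was {2}); enqueue []
  #9 pop 3: in={0,1,2,3,4} → {0,2,3,4} (no change)

Fixpoint:
  val[0] = {0,1,2,3,4}
  val[1] = {0,1,2,3,4}
  val[2] = {2,3,4}
  val[3] = {0,2,3,4}
  val[4] = {0,1,2,3,4}
  val[5] = {0,1,2,3,4}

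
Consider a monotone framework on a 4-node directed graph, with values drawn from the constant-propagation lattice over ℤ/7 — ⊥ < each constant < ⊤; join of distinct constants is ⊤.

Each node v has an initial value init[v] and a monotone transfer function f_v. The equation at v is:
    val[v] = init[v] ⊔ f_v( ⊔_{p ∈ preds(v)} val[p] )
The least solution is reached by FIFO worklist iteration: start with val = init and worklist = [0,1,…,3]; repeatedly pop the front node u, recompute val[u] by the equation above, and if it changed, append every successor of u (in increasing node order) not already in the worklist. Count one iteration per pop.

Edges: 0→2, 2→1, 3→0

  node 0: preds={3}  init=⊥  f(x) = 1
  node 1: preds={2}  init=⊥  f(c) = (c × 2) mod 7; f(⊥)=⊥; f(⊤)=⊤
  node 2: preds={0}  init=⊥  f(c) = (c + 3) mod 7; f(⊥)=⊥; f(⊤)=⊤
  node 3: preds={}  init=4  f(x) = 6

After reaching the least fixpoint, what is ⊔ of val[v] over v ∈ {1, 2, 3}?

⊤

Iteration log — 6 steps:
  step 1. node 0  ⊔preds=4  new=1  old=⊥  +wl: 
  step 2. node 1  ⊔preds=⊥  new=⊥  stable
  step 3. node 2  ⊔preds=1  new=4  old=⊥  +wl: 1
  step 4. node 3  ⊔preds=⊥  new=⊤  old=4  +wl: 0
  step 5. node 1  ⊔preds=4  new=1  old=⊥  +wl: 
  step 6. node 0  ⊔preds=⊤  new=1  stable

Least fixpoint reached:
  node 0: 1
  node 1: 1
  node 2: 4
  node 3: ⊤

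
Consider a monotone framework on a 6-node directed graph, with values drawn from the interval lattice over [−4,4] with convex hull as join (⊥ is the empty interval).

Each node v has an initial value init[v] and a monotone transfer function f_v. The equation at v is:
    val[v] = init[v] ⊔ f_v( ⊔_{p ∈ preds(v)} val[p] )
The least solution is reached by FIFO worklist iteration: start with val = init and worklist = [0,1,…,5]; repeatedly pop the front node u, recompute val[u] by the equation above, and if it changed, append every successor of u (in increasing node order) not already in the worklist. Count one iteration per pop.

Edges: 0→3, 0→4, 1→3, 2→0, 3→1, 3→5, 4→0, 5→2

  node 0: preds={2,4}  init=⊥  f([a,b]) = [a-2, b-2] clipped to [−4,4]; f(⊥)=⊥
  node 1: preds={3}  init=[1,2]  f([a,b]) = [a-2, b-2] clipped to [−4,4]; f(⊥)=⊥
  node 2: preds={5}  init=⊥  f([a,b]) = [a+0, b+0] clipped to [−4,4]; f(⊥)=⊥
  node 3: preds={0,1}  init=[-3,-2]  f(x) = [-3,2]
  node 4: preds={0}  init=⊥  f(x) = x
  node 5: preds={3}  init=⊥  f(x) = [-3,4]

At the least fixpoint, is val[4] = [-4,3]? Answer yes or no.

Worklist (12 pops):
  #1 pop 0: in=⊥ → ⊥ (no change)
  #2 pop 1: in=[-3,-2] → [-4,2] (was [1,2]); enqueue []
  #3 pop 2: in=⊥ → ⊥ (no change)
  #4 pop 3: in=[-4,2] → [-3,2] (was [-3,-2]); enqueue [1]
  #5 pop 4: in=⊥ → ⊥ (no change)
  #6 pop 5: in=[-3,2] → [-3,4] (was ⊥); enqueue [2]
  #7 pop 1: in=[-3,2] → [-4,2] (no change)
  #8 pop 2: in=[-3,4] → [-3,4] (was ⊥); enqueue [0]
  #9 pop 0: in=[-3,4] → [-4,2] (was ⊥); enqueue [3,4]
  #10 pop 3: in=[-4,2] → [-3,2] (no change)
  #11 pop 4: in=[-4,2] → [-4,2] (was ⊥); enqueue [0]
  #12 pop 0: in=[-4,4] → [-4,2] (no change)

Fixpoint:
  val[0] = [-4,2]
  val[1] = [-4,2]
  val[2] = [-3,4]
  val[3] = [-3,2]
  val[4] = [-4,2]
  val[5] = [-3,4]

no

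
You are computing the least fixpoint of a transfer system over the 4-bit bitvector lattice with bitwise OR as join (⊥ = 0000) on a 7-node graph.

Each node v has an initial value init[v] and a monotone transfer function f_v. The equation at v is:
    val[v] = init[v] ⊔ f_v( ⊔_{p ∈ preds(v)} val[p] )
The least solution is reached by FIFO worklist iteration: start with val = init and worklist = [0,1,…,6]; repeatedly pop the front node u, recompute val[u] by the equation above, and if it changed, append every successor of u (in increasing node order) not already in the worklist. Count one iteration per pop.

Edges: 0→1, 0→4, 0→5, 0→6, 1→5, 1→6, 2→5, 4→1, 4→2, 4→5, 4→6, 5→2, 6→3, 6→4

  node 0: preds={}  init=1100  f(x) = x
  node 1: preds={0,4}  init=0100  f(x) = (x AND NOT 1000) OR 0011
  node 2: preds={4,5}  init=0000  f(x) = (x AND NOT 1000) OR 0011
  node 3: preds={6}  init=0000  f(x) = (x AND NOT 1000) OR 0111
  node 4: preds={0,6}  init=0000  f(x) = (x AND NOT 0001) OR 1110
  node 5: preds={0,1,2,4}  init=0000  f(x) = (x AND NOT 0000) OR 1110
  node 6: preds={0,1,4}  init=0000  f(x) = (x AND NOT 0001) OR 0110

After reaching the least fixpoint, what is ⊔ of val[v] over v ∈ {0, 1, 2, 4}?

1111

Trace (12 dequeues):
  [1] u=0 | in 0000 | out 1100 | ==
  [2] u=1 | in 1100 | out 0111 | prev 0100 | push {}
  [3] u=2 | in 0000 | out 0011 | prev 0000 | push {}
  [4] u=3 | in 0000 | out 0111 | prev 0000 | push {}
  [5] u=4 | in 1100 | out 1110 | prev 0000 | push {1,2}
  [6] u=5 | in 1111 | out 1111 | prev 0000 | push {}
  [7] u=6 | in 1111 | out 1110 | prev 0000 | push {3,4}
  [8] u=1 | in 1110 | out 0111 | ==
  [9] u=2 | in 1111 | out 0111 | prev 0011 | push {5}
  [10] u=3 | in 1110 | out 0111 | ==
  [11] u=4 | in 1110 | out 1110 | ==
  [12] u=5 | in 1111 | out 1111 | ==

Converged values:
  [0] 1100
  [1] 0111
  [2] 0111
  [3] 0111
  [4] 1110
  [5] 1111
  [6] 1110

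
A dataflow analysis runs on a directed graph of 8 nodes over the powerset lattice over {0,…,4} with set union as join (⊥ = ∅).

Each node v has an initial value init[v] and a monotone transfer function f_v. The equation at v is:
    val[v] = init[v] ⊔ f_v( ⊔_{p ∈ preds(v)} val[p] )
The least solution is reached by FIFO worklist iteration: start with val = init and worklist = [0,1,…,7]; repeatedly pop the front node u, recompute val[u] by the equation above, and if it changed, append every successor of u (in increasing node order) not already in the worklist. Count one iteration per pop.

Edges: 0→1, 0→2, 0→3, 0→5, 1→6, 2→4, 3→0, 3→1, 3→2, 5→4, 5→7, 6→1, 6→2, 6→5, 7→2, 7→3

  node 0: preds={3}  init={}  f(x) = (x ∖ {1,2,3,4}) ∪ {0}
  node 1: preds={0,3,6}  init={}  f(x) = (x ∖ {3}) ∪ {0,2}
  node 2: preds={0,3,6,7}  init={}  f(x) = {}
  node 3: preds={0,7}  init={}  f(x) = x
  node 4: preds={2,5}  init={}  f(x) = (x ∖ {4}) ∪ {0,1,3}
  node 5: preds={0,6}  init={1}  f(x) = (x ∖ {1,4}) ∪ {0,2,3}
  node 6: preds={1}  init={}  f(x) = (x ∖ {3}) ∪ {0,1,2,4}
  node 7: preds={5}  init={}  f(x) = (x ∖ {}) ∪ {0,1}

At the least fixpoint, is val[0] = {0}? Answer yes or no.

Worklist (18 pops):
  #1 pop 0: in={} → {0} (was {}); enqueue []
  #2 pop 1: in={0} → {0,2} (was {}); enqueue []
  #3 pop 2: in={0} → {} (no change)
  #4 pop 3: in={0} → {0} (was {}); enqueue [0,1,2]
  #5 pop 4: in={1} → {0,1,3} (was {}); enqueue []
  #6 pop 5: in={0} → {0,1,2,3} (was {1}); enqueue [4]
  #7 pop 6: in={0,2} → {0,1,2,4} (was {}); enqueue [5]
  #8 pop 7: in={0,1,2,3} → {0,1,2,3} (was {}); enqueue [3]
  #9 pop 0: in={0} → {0} (no change)
  #10 pop 1: in={0,1,2,4} → {0,1,2,4} (was {0,2}); enqueue [6]
  #11 pop 2: in={0,1,2,3,4} → {} (no change)
  #12 pop 4: in={0,1,2,3} → {0,1,2,3} (was {0,1,3}); enqueue []
  #13 pop 5: in={0,1,2,4} → {0,1,2,3} (no change)
  #14 pop 3: in={0,1,2,3} → {0,1,2,3} (was {0}); enqueue [0,1,2]
  #15 pop 6: in={0,1,2,4} → {0,1,2,4} (no change)
  #16 pop 0: in={0,1,2,3} → {0} (no change)
  #17 pop 1: in={0,1,2,3,4} → {0,1,2,4} (no change)
  #18 pop 2: in={0,1,2,3,4} → {} (no change)

Fixpoint:
  val[0] = {0}
  val[1] = {0,1,2,4}
  val[2] = {}
  val[3] = {0,1,2,3}
  val[4] = {0,1,2,3}
  val[5] = {0,1,2,3}
  val[6] = {0,1,2,4}
  val[7] = {0,1,2,3}

yes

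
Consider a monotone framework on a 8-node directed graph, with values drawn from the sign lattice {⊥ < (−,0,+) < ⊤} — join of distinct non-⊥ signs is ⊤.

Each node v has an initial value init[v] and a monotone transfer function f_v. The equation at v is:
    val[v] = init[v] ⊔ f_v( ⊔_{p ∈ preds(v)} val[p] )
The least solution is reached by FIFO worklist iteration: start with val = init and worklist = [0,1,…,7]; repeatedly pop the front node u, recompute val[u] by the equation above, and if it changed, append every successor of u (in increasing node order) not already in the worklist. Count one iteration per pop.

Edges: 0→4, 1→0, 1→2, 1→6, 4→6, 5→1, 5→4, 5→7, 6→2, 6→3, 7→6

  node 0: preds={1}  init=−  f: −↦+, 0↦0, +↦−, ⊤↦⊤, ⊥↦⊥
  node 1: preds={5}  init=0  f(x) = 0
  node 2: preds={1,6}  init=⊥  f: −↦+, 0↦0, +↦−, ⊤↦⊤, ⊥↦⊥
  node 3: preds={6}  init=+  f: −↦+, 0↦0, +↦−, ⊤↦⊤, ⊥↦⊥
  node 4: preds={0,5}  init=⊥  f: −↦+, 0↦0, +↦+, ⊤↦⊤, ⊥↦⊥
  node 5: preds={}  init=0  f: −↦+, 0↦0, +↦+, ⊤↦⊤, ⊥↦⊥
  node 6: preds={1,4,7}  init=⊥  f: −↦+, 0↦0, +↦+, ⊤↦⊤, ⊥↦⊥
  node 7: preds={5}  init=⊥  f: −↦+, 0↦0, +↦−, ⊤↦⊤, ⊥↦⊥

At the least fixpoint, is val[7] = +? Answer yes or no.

no

Worklist (11 pops):
  #1 pop 0: in=0 → ⊤ (was −); enqueue []
  #2 pop 1: in=0 → 0 (no change)
  #3 pop 2: in=0 → 0 (was ⊥); enqueue []
  #4 pop 3: in=⊥ → + (no change)
  #5 pop 4: in=⊤ → ⊤ (was ⊥); enqueue []
  #6 pop 5: in=⊥ → 0 (no change)
  #7 pop 6: in=⊤ → ⊤ (was ⊥); enqueue [2,3]
  #8 pop 7: in=0 → 0 (was ⊥); enqueue [6]
  #9 pop 2: in=⊤ → ⊤ (was 0); enqueue []
  #10 pop 3: in=⊤ → ⊤ (was +); enqueue []
  #11 pop 6: in=⊤ → ⊤ (no change)

Fixpoint:
  val[0] = ⊤
  val[1] = 0
  val[2] = ⊤
  val[3] = ⊤
  val[4] = ⊤
  val[5] = 0
  val[6] = ⊤
  val[7] = 0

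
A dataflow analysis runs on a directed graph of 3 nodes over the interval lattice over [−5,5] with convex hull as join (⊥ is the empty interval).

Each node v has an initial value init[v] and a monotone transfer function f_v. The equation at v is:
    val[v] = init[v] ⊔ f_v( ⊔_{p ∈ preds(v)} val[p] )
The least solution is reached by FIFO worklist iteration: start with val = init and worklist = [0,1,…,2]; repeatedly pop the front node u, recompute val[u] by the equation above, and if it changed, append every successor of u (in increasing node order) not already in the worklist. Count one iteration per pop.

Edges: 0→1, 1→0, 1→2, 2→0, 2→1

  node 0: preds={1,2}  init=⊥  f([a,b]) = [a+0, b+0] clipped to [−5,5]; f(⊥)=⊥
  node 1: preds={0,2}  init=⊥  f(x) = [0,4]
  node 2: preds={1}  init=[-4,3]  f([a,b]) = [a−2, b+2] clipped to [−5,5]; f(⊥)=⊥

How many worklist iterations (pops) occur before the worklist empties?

5

Worklist (5 pops):
  #1 pop 0: in=[-4,3] → [-4,3] (was ⊥); enqueue []
  #2 pop 1: in=[-4,3] → [0,4] (was ⊥); enqueue [0]
  #3 pop 2: in=[0,4] → [-4,5] (was [-4,3]); enqueue [1]
  #4 pop 0: in=[-4,5] → [-4,5] (was [-4,3]); enqueue []
  #5 pop 1: in=[-4,5] → [0,4] (no change)

Fixpoint:
  val[0] = [-4,5]
  val[1] = [0,4]
  val[2] = [-4,5]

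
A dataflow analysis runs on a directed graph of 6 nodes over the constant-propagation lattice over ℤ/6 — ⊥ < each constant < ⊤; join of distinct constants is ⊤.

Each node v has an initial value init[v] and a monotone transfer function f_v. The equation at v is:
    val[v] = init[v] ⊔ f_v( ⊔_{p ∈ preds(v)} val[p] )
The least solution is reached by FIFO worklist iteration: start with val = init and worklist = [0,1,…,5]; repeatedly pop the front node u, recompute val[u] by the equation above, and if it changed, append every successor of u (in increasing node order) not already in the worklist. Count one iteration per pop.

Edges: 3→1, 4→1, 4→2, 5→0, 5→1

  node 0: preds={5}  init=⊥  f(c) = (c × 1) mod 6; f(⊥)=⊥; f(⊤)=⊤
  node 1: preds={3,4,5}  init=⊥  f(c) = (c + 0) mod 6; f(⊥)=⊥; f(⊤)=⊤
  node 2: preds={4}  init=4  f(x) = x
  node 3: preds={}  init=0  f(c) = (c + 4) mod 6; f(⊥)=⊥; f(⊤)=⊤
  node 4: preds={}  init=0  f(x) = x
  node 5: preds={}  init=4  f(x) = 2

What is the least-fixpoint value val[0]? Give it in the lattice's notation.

Worklist (8 pops):
  #1 pop 0: in=4 → 4 (was ⊥); enqueue []
  #2 pop 1: in=⊤ → ⊤ (was ⊥); enqueue []
  #3 pop 2: in=0 → ⊤ (was 4); enqueue []
  #4 pop 3: in=⊥ → 0 (no change)
  #5 pop 4: in=⊥ → 0 (no change)
  #6 pop 5: in=⊥ → ⊤ (was 4); enqueue [0,1]
  #7 pop 0: in=⊤ → ⊤ (was 4); enqueue []
  #8 pop 1: in=⊤ → ⊤ (no change)

Fixpoint:
  val[0] = ⊤
  val[1] = ⊤
  val[2] = ⊤
  val[3] = 0
  val[4] = 0
  val[5] = ⊤

⊤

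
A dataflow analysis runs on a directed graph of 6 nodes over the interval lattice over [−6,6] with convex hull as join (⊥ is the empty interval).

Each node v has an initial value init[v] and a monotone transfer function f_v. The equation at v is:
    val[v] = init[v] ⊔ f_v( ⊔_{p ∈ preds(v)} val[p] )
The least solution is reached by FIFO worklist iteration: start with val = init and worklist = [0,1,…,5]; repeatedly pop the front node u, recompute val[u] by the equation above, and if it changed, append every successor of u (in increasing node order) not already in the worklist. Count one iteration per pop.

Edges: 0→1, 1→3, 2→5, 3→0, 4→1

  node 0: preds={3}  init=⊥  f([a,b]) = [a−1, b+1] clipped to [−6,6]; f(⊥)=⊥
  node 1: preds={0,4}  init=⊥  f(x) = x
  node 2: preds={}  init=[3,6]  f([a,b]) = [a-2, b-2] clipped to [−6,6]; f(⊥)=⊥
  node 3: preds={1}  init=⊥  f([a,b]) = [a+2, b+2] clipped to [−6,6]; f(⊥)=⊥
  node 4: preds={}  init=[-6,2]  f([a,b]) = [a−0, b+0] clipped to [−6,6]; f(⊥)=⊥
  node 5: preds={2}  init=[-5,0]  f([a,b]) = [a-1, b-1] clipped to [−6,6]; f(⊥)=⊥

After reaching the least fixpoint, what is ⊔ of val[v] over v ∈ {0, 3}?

Iteration log — 12 steps:
  step 1. node 0  ⊔preds=⊥  new=⊥  stable
  step 2. node 1  ⊔preds=[-6,2]  new=[-6,2]  old=⊥  +wl: 
  step 3. node 2  ⊔preds=⊥  new=[3,6]  stable
  step 4. node 3  ⊔preds=[-6,2]  new=[-4,4]  old=⊥  +wl: 0
  step 5. node 4  ⊔preds=⊥  new=[-6,2]  stable
  step 6. node 5  ⊔preds=[3,6]  new=[-5,5]  old=[-5,0]  +wl: 
  step 7. node 0  ⊔preds=[-4,4]  new=[-5,5]  old=⊥  +wl: 1
  step 8. node 1  ⊔preds=[-6,5]  new=[-6,5]  old=[-6,2]  +wl: 3
  step 9. node 3  ⊔preds=[-6,5]  new=[-4,6]  old=[-4,4]  +wl: 0
  step 10. node 0  ⊔preds=[-4,6]  new=[-5,6]  old=[-5,5]  +wl: 1
  step 11. node 1  ⊔preds=[-6,6]  new=[-6,6]  old=[-6,5]  +wl: 3
  step 12. node 3  ⊔preds=[-6,6]  new=[-4,6]  stable

Least fixpoint reached:
  node 0: [-5,6]
  node 1: [-6,6]
  node 2: [3,6]
  node 3: [-4,6]
  node 4: [-6,2]
  node 5: [-5,5]

[-5,6]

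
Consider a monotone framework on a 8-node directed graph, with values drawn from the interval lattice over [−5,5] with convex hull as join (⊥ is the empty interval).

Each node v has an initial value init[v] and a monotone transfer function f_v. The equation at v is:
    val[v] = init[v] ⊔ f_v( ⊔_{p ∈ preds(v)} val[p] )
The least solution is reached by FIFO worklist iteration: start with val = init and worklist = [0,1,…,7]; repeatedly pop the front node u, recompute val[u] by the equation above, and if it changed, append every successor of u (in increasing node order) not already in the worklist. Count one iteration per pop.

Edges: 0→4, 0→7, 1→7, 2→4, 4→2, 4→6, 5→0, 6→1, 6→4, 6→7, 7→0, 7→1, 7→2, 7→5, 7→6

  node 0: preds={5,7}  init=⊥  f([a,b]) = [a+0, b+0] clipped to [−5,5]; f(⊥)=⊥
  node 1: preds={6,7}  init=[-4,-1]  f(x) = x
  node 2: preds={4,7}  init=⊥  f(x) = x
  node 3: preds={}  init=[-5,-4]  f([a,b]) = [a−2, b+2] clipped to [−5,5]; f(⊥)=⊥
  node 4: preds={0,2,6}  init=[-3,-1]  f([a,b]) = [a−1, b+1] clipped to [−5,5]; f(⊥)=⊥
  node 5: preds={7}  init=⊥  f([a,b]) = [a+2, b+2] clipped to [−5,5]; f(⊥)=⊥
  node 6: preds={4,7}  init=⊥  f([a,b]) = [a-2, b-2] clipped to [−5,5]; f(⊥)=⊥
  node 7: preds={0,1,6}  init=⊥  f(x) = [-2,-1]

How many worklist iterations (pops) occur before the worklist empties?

Worklist (40 pops):
  #1 pop 0: in=⊥ → ⊥ (no change)
  #2 pop 1: in=⊥ → [-4,-1] (no change)
  #3 pop 2: in=[-3,-1] → [-3,-1] (was ⊥); enqueue []
  #4 pop 3: in=⊥ → [-5,-4] (no change)
  #5 pop 4: in=[-3,-1] → [-4,0] (was [-3,-1]); enqueue [2]
  #6 pop 5: in=⊥ → ⊥ (no change)
  #7 pop 6: in=[-4,0] → [-5,-2] (was ⊥); enqueue [1,4]
  #8 pop 7: in=[-5,-1] → [-2,-1] (was ⊥); enqueue [0,5,6]
  #9 pop 2: in=[-4,0] → [-4,0] (was [-3,-1]); enqueue []
  #10 pop 1: in=[-5,-1] → [-5,-1] (was [-4,-1]); enqueue [7]
  #11 pop 4: in=[-5,0] → [-5,1] (was [-4,0]); enqueue [2]
  #12 pop 0: in=[-2,-1] → [-2,-1] (was ⊥); enqueue [4]
  #13 pop 5: in=[-2,-1] → [0,1] (was ⊥); enqueue [0]
  #14 pop 6: in=[-5,1] → [-5,-1] (was [-5,-2]); enqueue [1]
  #15 pop 7: in=[-5,-1] → [-2,-1] (no change)
  #16 pop 2: in=[-5,1] → [-5,1] (was [-4,0]); enqueue []
  #17 pop 4: in=[-5,1] → [-5,2] (was [-5,1]); enqueue [2,6]
  #18 pop 0: in=[-2,1] → [-2,1] (was [-2,-1]); enqueue [4,7]
  #19 pop 1: in=[-5,-1] → [-5,-1] (no change)
  #20 pop 2: in=[-5,2] → [-5,2] (was [-5,1]); enqueue []
  #21 pop 6: in=[-5,2] → [-5,0] (was [-5,-1]); enqueue [1]
  #22 pop 4: in=[-5,2] → [-5,3] (was [-5,2]); enqueue [2,6]
  #23 pop 7: in=[-5,1] → [-2,-1] (no change)
  #24 pop 1: in=[-5,0] → [-5,0] (was [-5,-1]); enqueue [7]
  #25 pop 2: in=[-5,3] → [-5,3] (was [-5,2]); enqueue [4]
  #26 pop 6: in=[-5,3] → [-5,1] (was [-5,0]); enqueue [1]
  #27 pop 7: in=[-5,1] → [-2,-1] (no change)
  #28 pop 4: in=[-5,3] → [-5,4] (was [-5,3]); enqueue [2,6]
  #29 pop 1: in=[-5,1] → [-5,1] (was [-5,0]); enqueue [7]
  #30 pop 2: in=[-5,4] → [-5,4] (was [-5,3]); enqueue [4]
  #31 pop 6: in=[-5,4] → [-5,2] (was [-5,1]); enqueue [1]
  #32 pop 7: in=[-5,2] → [-2,-1] (no change)
  #33 pop 4: in=[-5,4] → [-5,5] (was [-5,4]); enqueue [2,6]
  #34 pop 1: in=[-5,2] → [-5,2] (was [-5,1]); enqueue [7]
  #35 pop 2: in=[-5,5] → [-5,5] (was [-5,4]); enqueue [4]
  #36 pop 6: in=[-5,5] → [-5,3] (was [-5,2]); enqueue [1]
  #37 pop 7: in=[-5,3] → [-2,-1] (no change)
  #38 pop 4: in=[-5,5] → [-5,5] (no change)
  #39 pop 1: in=[-5,3] → [-5,3] (was [-5,2]); enqueue [7]
  #40 pop 7: in=[-5,3] → [-2,-1] (no change)

Fixpoint:
  val[0] = [-2,1]
  val[1] = [-5,3]
  val[2] = [-5,5]
  val[3] = [-5,-4]
  val[4] = [-5,5]
  val[5] = [0,1]
  val[6] = [-5,3]
  val[7] = [-2,-1]

40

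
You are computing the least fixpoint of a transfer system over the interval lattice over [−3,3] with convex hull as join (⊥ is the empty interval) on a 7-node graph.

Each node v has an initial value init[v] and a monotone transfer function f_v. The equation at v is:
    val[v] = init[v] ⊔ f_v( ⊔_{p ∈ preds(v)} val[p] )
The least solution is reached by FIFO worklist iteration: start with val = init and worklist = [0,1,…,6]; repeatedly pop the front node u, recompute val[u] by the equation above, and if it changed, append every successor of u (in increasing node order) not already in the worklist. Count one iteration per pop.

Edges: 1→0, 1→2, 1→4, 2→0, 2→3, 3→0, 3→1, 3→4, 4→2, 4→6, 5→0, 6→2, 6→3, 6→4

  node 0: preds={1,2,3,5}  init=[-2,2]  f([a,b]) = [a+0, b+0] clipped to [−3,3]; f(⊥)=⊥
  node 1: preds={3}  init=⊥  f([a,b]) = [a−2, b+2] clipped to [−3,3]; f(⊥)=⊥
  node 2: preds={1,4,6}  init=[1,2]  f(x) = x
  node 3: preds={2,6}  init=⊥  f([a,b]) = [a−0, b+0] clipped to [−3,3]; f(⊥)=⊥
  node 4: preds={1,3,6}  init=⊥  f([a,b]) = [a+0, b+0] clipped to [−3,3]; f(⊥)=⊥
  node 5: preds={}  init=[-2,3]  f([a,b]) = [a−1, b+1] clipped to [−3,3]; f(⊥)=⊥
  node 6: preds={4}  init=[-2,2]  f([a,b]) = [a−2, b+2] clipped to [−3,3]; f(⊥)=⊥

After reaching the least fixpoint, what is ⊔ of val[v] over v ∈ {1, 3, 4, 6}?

[-3,3]

Iteration log — 16 steps:
  step 1. node 0  ⊔preds=[-2,3]  new=[-2,3]  old=[-2,2]  +wl: 
  step 2. node 1  ⊔preds=⊥  new=⊥  stable
  step 3. node 2  ⊔preds=[-2,2]  new=[-2,2]  old=[1,2]  +wl: 0
  step 4. node 3  ⊔preds=[-2,2]  new=[-2,2]  old=⊥  +wl: 1
  step 5. node 4  ⊔preds=[-2,2]  new=[-2,2]  old=⊥  +wl: 2
  step 6. node 5  ⊔preds=⊥  new=[-2,3]  stable
  step 7. node 6  ⊔preds=[-2,2]  new=[-3,3]  old=[-2,2]  +wl: 3,4
  step 8. node 0  ⊔preds=[-2,3]  new=[-2,3]  stable
  step 9. node 1  ⊔preds=[-2,2]  new=[-3,3]  old=⊥  +wl: 0
  step 10. node 2  ⊔preds=[-3,3]  new=[-3,3]  old=[-2,2]  +wl: 
  step 11. node 3  ⊔preds=[-3,3]  new=[-3,3]  old=[-2,2]  +wl: 1
  step 12. node 4  ⊔preds=[-3,3]  new=[-3,3]  old=[-2,2]  +wl: 2,6
  step 13. node 0  ⊔preds=[-3,3]  new=[-3,3]  old=[-2,3]  +wl: 
  step 14. node 1  ⊔preds=[-3,3]  new=[-3,3]  stable
  step 15. node 2  ⊔preds=[-3,3]  new=[-3,3]  stable
  step 16. node 6  ⊔preds=[-3,3]  new=[-3,3]  stable

Least fixpoint reached:
  node 0: [-3,3]
  node 1: [-3,3]
  node 2: [-3,3]
  node 3: [-3,3]
  node 4: [-3,3]
  node 5: [-2,3]
  node 6: [-3,3]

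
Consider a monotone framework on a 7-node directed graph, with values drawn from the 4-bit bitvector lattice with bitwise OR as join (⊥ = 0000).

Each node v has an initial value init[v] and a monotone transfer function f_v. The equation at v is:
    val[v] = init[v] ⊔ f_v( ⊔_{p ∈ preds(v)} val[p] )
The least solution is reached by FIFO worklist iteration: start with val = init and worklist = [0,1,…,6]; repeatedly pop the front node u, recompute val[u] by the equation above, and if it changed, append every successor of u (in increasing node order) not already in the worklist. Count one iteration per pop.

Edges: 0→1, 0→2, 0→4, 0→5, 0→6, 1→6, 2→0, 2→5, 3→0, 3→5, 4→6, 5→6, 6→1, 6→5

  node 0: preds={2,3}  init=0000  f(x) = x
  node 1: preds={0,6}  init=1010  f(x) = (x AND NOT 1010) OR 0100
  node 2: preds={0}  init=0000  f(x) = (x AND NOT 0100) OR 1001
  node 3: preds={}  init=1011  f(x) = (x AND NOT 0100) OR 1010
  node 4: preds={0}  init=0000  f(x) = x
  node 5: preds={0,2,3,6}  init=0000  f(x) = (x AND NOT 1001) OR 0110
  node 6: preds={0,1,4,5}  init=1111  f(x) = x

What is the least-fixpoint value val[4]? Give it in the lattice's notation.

Trace (8 dequeues):
  [1] u=0 | in 1011 | out 1011 | prev 0000 | push {}
  [2] u=1 | in 1111 | out 1111 | prev 1010 | push {}
  [3] u=2 | in 1011 | out 1011 | prev 0000 | push {0}
  [4] u=3 | in 0000 | out 1011 | ==
  [5] u=4 | in 1011 | out 1011 | prev 0000 | push {}
  [6] u=5 | in 1111 | out 0110 | prev 0000 | push {}
  [7] u=6 | in 1111 | out 1111 | ==
  [8] u=0 | in 1011 | out 1011 | ==

Converged values:
  [0] 1011
  [1] 1111
  [2] 1011
  [3] 1011
  [4] 1011
  [5] 0110
  [6] 1111

1011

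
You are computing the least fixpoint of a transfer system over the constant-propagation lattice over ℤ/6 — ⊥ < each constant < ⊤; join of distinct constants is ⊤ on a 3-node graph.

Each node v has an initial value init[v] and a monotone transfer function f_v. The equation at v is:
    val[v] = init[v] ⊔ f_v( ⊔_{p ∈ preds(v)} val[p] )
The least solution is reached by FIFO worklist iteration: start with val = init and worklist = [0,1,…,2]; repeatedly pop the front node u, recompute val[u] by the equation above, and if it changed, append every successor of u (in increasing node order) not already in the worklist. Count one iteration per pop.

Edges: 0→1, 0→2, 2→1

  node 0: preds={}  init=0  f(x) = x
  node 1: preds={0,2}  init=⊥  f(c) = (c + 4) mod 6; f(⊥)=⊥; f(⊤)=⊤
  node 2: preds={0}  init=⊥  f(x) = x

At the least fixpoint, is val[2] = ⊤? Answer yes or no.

no

Worklist (4 pops):
  #1 pop 0: in=⊥ → 0 (no change)
  #2 pop 1: in=0 → 4 (was ⊥); enqueue []
  #3 pop 2: in=0 → 0 (was ⊥); enqueue [1]
  #4 pop 1: in=0 → 4 (no change)

Fixpoint:
  val[0] = 0
  val[1] = 4
  val[2] = 0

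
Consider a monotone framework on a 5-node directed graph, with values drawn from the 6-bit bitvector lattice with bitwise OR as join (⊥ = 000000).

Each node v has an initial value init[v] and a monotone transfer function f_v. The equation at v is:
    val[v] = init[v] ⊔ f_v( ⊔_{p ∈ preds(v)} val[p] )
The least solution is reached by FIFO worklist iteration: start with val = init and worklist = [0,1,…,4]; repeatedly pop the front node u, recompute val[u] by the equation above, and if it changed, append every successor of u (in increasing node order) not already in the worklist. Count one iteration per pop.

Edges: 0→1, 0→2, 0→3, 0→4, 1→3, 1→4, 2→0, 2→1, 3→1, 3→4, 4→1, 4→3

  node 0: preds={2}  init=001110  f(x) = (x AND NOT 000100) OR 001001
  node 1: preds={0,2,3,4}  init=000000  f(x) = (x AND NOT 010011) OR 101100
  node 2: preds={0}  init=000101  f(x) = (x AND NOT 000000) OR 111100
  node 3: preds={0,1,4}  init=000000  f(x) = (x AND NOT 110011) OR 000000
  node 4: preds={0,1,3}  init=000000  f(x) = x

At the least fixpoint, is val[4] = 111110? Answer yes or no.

Worklist (12 pops):
  #1 pop 0: in=000101 → 001111 (was 001110); enqueue []
  #2 pop 1: in=001111 → 101100 (was 000000); enqueue []
  #3 pop 2: in=001111 → 111111 (was 000101); enqueue [0,1]
  #4 pop 3: in=101111 → 001100 (was 000000); enqueue []
  #5 pop 4: in=101111 → 101111 (was 000000); enqueue [3]
  #6 pop 0: in=111111 → 111111 (was 001111); enqueue [2,4]
  #7 pop 1: in=111111 → 101100 (no change)
  #8 pop 3: in=111111 → 001100 (no change)
  #9 pop 2: in=111111 → 111111 (no change)
  #10 pop 4: in=111111 → 111111 (was 101111); enqueue [1,3]
  #11 pop 1: in=111111 → 101100 (no change)
  #12 pop 3: in=111111 → 001100 (no change)

Fixpoint:
  val[0] = 111111
  val[1] = 101100
  val[2] = 111111
  val[3] = 001100
  val[4] = 111111

no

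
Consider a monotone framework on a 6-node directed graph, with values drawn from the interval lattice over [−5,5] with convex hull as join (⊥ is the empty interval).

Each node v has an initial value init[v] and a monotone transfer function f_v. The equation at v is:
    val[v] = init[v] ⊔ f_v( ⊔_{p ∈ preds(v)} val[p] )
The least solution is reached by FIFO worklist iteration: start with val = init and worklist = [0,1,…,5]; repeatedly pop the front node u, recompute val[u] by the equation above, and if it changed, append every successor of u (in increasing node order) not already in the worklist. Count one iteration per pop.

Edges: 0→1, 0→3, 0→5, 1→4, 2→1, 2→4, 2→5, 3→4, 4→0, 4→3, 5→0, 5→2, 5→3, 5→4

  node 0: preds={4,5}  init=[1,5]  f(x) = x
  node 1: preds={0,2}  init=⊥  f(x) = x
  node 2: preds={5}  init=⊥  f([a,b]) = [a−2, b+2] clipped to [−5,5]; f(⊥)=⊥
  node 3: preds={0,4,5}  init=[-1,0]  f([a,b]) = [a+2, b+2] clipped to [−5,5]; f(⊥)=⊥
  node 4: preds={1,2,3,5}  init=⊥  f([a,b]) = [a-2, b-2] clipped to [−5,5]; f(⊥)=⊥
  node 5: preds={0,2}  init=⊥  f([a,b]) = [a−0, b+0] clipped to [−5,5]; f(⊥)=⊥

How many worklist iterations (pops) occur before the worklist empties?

Worklist (22 pops):
  #1 pop 0: in=⊥ → [1,5] (no change)
  #2 pop 1: in=[1,5] → [1,5] (was ⊥); enqueue []
  #3 pop 2: in=⊥ → ⊥ (no change)
  #4 pop 3: in=[1,5] → [-1,5] (was [-1,0]); enqueue []
  #5 pop 4: in=[-1,5] → [-3,3] (was ⊥); enqueue [0,3]
  #6 pop 5: in=[1,5] → [1,5] (was ⊥); enqueue [2,4]
  #7 pop 0: in=[-3,5] → [-3,5] (was [1,5]); enqueue [1,5]
  #8 pop 3: in=[-3,5] → [-1,5] (no change)
  #9 pop 2: in=[1,5] → [-1,5] (was ⊥); enqueue []
  #10 pop 4: in=[-1,5] → [-3,3] (no change)
  #11 pop 1: in=[-3,5] → [-3,5] (was [1,5]); enqueue [4]
  #12 pop 5: in=[-3,5] → [-3,5] (was [1,5]); enqueue [0,2,3]
  #13 pop 4: in=[-3,5] → [-5,3] (was [-3,3]); enqueue []
  #14 pop 0: in=[-5,5] → [-5,5] (was [-3,5]); enqueue [1,5]
  #15 pop 2: in=[-3,5] → [-5,5] (was [-1,5]); enqueue [4]
  #16 pop 3: in=[-5,5] → [-3,5] (was [-1,5]); enqueue []
  #17 pop 1: in=[-5,5] → [-5,5] (was [-3,5]); enqueue []
  #18 pop 5: in=[-5,5] → [-5,5] (was [-3,5]); enqueue [0,2,3]
  #19 pop 4: in=[-5,5] → [-5,3] (no change)
  #20 pop 0: in=[-5,5] → [-5,5] (no change)
  #21 pop 2: in=[-5,5] → [-5,5] (no change)
  #22 pop 3: in=[-5,5] → [-3,5] (no change)

Fixpoint:
  val[0] = [-5,5]
  val[1] = [-5,5]
  val[2] = [-5,5]
  val[3] = [-3,5]
  val[4] = [-5,3]
  val[5] = [-5,5]

22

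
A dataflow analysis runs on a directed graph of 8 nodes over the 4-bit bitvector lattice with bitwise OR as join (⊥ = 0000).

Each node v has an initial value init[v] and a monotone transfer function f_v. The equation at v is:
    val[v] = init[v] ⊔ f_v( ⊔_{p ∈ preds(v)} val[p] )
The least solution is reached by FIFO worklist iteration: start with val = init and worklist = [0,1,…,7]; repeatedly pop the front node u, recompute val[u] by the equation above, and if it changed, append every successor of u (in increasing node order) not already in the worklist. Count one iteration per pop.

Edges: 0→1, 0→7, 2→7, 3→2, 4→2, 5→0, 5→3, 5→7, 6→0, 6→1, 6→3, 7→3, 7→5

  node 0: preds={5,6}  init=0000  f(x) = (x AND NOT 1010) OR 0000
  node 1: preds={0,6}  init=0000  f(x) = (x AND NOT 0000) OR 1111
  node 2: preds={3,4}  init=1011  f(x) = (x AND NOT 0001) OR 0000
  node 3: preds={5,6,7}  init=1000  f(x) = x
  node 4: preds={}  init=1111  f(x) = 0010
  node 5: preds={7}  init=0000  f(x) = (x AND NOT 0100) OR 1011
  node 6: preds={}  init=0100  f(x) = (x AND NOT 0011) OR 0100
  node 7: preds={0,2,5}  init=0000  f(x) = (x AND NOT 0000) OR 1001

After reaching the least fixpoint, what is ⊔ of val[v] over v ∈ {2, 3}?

Worklist (15 pops):
  #1 pop 0: in=0100 → 0100 (was 0000); enqueue []
  #2 pop 1: in=0100 → 1111 (was 0000); enqueue []
  #3 pop 2: in=1111 → 1111 (was 1011); enqueue []
  #4 pop 3: in=0100 → 1100 (was 1000); enqueue [2]
  #5 pop 4: in=0000 → 1111 (no change)
  #6 pop 5: in=0000 → 1011 (was 0000); enqueue [0,3]
  #7 pop 6: in=0000 → 0100 (no change)
  #8 pop 7: in=1111 → 1111 (was 0000); enqueue [5]
  #9 pop 2: in=1111 → 1111 (no change)
  #10 pop 0: in=1111 → 0101 (was 0100); enqueue [1,7]
  #11 pop 3: in=1111 → 1111 (was 1100); enqueue [2]
  #12 pop 5: in=1111 → 1011 (no change)
  #13 pop 1: in=0101 → 1111 (no change)
  #14 pop 7: in=1111 → 1111 (no change)
  #15 pop 2: in=1111 → 1111 (no change)

Fixpoint:
  val[0] = 0101
  val[1] = 1111
  val[2] = 1111
  val[3] = 1111
  val[4] = 1111
  val[5] = 1011
  val[6] = 0100
  val[7] = 1111

1111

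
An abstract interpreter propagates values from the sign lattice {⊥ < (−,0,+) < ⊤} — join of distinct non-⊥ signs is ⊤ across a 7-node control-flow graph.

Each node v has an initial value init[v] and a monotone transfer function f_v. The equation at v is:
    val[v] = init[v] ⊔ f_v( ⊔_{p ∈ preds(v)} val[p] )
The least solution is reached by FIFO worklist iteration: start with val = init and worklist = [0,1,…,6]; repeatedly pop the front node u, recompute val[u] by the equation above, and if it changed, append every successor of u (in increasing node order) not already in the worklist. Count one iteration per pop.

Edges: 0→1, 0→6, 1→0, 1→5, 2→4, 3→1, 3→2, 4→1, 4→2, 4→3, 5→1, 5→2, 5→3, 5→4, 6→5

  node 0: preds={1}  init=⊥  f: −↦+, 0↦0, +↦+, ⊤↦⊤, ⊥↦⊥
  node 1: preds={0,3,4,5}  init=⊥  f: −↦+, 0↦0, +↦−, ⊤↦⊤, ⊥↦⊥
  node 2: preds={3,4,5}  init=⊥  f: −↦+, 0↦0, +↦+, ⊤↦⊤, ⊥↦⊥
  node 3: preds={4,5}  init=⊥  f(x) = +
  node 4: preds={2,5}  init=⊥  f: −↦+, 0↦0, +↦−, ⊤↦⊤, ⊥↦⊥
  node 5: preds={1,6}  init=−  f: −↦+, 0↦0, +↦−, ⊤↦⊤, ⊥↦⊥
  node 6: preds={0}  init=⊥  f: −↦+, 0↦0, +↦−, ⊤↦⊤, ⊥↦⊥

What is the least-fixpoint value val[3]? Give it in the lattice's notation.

+

Trace (20 dequeues):
  [1] u=0 | in ⊥ | out ⊥ | ==
  [2] u=1 | in − | out + | prev ⊥ | push {0}
  [3] u=2 | in − | out + | prev ⊥ | push {}
  [4] u=3 | in − | out + | prev ⊥ | push {1,2}
  [5] u=4 | in ⊤ | out ⊤ | prev ⊥ | push {3}
  [6] u=5 | in + | out − | ==
  [7] u=6 | in ⊥ | out ⊥ | ==
  [8] u=0 | in + | out + | prev ⊥ | push {6}
  [9] u=1 | in ⊤ | out ⊤ | prev + | push {0,5}
  [10] u=2 | in ⊤ | out ⊤ | prev + | push {4}
  [11] u=3 | in ⊤ | out + | ==
  [12] u=6 | in + | out − | prev ⊥ | push {}
  [13] u=0 | in ⊤ | out ⊤ | prev + | push {1,6}
  [14] u=5 | in ⊤ | out ⊤ | prev − | push {2,3}
  [15] u=4 | in ⊤ | out ⊤ | ==
  [16] u=1 | in ⊤ | out ⊤ | ==
  [17] u=6 | in ⊤ | out ⊤ | prev − | push {5}
  [18] u=2 | in ⊤ | out ⊤ | ==
  [19] u=3 | in ⊤ | out + | ==
  [20] u=5 | in ⊤ | out ⊤ | ==

Converged values:
  [0] ⊤
  [1] ⊤
  [2] ⊤
  [3] +
  [4] ⊤
  [5] ⊤
  [6] ⊤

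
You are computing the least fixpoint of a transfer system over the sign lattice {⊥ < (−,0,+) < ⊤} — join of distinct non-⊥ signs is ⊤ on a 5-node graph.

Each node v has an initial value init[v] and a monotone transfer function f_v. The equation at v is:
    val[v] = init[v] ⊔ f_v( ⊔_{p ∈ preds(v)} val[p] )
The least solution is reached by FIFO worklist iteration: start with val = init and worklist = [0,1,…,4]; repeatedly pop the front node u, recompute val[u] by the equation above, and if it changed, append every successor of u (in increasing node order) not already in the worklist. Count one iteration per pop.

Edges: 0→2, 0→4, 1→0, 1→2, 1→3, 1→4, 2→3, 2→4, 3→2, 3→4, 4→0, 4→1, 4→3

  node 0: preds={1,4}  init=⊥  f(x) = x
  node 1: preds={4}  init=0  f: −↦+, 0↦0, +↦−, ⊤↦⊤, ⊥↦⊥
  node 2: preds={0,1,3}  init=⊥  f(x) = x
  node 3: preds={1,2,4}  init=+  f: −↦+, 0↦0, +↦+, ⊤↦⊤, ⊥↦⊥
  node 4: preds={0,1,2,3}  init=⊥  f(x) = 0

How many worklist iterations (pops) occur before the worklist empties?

9

Trace (9 dequeues):
  [1] u=0 | in 0 | out 0 | prev ⊥ | push {}
  [2] u=1 | in ⊥ | out 0 | ==
  [3] u=2 | in ⊤ | out ⊤ | prev ⊥ | push {}
  [4] u=3 | in ⊤ | out ⊤ | prev + | push {2}
  [5] u=4 | in ⊤ | out 0 | prev ⊥ | push {0,1,3}
  [6] u=2 | in ⊤ | out ⊤ | ==
  [7] u=0 | in 0 | out 0 | ==
  [8] u=1 | in 0 | out 0 | ==
  [9] u=3 | in ⊤ | out ⊤ | ==

Converged values:
  [0] 0
  [1] 0
  [2] ⊤
  [3] ⊤
  [4] 0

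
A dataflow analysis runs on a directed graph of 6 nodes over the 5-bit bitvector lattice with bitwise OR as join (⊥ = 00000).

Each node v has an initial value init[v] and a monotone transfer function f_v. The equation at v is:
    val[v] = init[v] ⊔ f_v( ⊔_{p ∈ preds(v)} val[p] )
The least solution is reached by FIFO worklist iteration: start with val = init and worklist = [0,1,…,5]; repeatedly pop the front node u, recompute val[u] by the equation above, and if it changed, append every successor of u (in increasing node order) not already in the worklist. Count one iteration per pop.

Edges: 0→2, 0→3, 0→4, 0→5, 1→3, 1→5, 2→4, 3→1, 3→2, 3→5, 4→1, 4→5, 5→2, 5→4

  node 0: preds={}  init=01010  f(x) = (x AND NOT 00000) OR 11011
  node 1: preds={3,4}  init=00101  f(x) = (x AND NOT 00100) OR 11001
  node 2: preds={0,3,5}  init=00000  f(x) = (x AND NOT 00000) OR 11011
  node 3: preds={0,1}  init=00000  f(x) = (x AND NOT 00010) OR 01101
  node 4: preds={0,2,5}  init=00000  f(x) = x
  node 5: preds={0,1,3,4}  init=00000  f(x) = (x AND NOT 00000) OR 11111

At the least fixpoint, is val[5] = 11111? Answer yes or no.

Trace (12 dequeues):
  [1] u=0 | in 00000 | out 11011 | prev 01010 | push {}
  [2] u=1 | in 00000 | out 11101 | prev 00101 | push {}
  [3] u=2 | in 11011 | out 11011 | prev 00000 | push {}
  [4] u=3 | in 11111 | out 11101 | prev 00000 | push {1,2}
  [5] u=4 | in 11011 | out 11011 | prev 00000 | push {}
  [6] u=5 | in 11111 | out 11111 | prev 00000 | push {4}
  [7] u=1 | in 11111 | out 11111 | prev 11101 | push {3,5}
  [8] u=2 | in 11111 | out 11111 | prev 11011 | push {}
  [9] u=4 | in 11111 | out 11111 | prev 11011 | push {1}
  [10] u=3 | in 11111 | out 11101 | ==
  [11] u=5 | in 11111 | out 11111 | ==
  [12] u=1 | in 11111 | out 11111 | ==

Converged values:
  [0] 11011
  [1] 11111
  [2] 11111
  [3] 11101
  [4] 11111
  [5] 11111

yes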